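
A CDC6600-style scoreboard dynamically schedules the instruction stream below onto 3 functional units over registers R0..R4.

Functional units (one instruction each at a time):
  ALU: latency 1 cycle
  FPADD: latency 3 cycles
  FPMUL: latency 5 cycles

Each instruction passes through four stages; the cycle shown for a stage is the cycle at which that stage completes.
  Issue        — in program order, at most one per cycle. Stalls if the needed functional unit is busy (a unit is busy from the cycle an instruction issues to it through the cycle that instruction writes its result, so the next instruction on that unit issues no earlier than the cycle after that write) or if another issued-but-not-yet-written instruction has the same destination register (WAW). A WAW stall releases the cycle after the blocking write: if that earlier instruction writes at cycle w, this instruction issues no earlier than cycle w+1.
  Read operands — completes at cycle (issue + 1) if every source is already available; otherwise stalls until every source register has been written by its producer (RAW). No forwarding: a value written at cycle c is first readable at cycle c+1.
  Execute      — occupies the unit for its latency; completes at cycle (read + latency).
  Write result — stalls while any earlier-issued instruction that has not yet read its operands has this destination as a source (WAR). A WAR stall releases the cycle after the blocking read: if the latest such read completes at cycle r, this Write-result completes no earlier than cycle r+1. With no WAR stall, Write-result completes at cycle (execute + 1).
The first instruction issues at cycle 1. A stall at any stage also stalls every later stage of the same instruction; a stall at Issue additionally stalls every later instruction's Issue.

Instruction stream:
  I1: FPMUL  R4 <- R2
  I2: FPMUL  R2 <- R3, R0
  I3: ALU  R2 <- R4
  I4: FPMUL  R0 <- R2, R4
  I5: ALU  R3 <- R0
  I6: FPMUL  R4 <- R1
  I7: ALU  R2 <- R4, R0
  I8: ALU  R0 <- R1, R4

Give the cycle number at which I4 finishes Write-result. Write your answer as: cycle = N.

cycle = 27

[I1] 1/2/7/8
[I2] 9/10/15/16  (struct: FPMUL busy until I1 writes@8)
[I3] 17/18/19/20  (WAW R2: wait I2 write@16)
[I4] 18/21/26/27  (RAW R2: wait I3 write@20)
[I5] 21/28/29/30  (struct: ALU busy until I3 writes@20; RAW R0: wait I4 write@27)
[I6] 28/29/34/35  (struct: FPMUL busy until I4 writes@27)
[I7] 31/36/37/38  (struct: ALU busy until I5 writes@30; RAW R4: wait I6 write@35)
[I8] 39/40/41/42  (struct: ALU busy until I7 writes@38)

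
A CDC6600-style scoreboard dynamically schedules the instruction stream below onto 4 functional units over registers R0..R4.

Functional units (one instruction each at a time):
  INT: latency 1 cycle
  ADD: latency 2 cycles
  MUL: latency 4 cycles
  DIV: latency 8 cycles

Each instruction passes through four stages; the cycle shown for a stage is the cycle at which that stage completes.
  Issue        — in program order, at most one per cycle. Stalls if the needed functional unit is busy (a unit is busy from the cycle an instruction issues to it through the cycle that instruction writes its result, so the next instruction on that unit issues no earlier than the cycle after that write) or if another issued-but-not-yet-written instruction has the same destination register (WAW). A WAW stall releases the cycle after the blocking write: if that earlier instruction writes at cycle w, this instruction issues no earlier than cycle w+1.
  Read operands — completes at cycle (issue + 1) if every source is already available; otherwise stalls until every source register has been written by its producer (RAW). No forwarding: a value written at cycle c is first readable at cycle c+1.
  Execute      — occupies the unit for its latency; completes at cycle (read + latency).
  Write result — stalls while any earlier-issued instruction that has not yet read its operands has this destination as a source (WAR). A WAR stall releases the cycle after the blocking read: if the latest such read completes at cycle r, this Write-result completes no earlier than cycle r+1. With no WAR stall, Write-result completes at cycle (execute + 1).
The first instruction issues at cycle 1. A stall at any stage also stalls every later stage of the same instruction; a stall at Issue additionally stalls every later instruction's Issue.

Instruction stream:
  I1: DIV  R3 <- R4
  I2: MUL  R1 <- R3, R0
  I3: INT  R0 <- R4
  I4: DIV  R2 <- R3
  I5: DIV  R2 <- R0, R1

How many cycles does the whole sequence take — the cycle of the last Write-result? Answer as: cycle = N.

  I1 | 1 | 2 | 10 | 11
  I2 | 2 | 12 | 16 | 17   RAW R3: wait I1 write@11
  I3 | 3 | 4 | 5 | 13   WAR R0: wait I2 read@12
  I4 | 12 | 13 | 21 | 22   struct: DIV busy until I1 writes@11
  I5 | 23 | 24 | 32 | 33   struct: DIV busy until I4 writes@22

cycle = 33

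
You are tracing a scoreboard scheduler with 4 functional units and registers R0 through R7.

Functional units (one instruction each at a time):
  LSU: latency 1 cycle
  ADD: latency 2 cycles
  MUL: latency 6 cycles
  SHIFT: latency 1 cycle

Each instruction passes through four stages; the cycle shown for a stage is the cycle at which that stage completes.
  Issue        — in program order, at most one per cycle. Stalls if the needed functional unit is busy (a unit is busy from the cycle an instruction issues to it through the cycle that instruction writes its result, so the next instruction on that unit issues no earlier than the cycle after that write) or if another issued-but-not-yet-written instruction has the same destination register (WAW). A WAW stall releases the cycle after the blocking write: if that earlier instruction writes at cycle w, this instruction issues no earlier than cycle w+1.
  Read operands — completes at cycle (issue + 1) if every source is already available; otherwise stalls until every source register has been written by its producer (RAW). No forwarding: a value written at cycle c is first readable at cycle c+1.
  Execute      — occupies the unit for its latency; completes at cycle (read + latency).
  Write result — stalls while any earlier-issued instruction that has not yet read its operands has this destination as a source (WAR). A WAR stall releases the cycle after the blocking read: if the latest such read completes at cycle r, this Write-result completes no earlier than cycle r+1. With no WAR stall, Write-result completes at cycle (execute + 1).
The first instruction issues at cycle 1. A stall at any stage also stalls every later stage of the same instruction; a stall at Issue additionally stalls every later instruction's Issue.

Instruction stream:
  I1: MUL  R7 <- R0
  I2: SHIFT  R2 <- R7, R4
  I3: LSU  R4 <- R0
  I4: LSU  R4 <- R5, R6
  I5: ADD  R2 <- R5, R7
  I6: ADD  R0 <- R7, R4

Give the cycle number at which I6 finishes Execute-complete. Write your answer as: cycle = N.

t=1  I1 issues→MUL
t=2  I1 reads, I2 issues→SHIFT
t=3  I3 issues→LSU
t=4  I3 reads
t=5  I3 exec-done
t=8  I1 exec-done
t=9  I1 writes R7
t=10  I2 reads
t=11  I2 exec-done, I3 writes R4
t=12  I2 writes R2, I4 issues→LSU
t=13  I4 reads, I5 issues→ADD
t=14  I4 exec-done, I5 reads
t=15  I4 writes R4
t=16  I5 exec-done
t=17  I5 writes R2
t=18  I6 issues→ADD
t=19  I6 reads
t=21  I6 exec-done
t=22  I6 writes R0

cycle = 21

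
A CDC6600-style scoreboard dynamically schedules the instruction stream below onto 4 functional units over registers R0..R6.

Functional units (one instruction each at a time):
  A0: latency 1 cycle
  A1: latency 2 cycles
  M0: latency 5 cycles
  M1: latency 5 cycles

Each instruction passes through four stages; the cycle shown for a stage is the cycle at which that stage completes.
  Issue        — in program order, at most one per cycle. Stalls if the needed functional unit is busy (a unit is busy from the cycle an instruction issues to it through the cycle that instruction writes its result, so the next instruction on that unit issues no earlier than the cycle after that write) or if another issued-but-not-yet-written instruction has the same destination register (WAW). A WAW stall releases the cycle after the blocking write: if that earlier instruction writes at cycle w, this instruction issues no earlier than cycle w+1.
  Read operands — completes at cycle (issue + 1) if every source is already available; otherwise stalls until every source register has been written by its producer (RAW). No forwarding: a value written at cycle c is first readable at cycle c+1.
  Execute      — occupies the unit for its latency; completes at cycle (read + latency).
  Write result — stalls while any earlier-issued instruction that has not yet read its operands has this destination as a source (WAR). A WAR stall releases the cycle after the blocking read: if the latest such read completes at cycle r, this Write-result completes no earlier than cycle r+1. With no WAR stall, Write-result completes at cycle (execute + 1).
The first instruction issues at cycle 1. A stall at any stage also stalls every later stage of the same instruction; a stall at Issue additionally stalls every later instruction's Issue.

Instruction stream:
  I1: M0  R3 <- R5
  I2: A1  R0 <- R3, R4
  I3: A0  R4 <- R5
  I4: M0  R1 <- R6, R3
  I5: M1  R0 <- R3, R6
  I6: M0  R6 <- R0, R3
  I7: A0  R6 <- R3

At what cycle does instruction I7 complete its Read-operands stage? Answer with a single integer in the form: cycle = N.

I1 -> (1, 2, 7, 8)
I2 -> (2, 9, 11, 12)  // RAW R3: wait I1 write@8
I3 -> (3, 4, 5, 10)  // WAR R4: wait I2 read@9
I4 -> (9, 10, 15, 16)  // struct: M0 busy until I1 writes@8
I5 -> (13, 14, 19, 20)  // WAW R0: wait I2 write@12
I6 -> (17, 21, 26, 27)  // struct: M0 busy until I4 writes@16, RAW R0: wait I5 write@20
I7 -> (28, 29, 30, 31)  // WAW R6: wait I6 write@27

cycle = 29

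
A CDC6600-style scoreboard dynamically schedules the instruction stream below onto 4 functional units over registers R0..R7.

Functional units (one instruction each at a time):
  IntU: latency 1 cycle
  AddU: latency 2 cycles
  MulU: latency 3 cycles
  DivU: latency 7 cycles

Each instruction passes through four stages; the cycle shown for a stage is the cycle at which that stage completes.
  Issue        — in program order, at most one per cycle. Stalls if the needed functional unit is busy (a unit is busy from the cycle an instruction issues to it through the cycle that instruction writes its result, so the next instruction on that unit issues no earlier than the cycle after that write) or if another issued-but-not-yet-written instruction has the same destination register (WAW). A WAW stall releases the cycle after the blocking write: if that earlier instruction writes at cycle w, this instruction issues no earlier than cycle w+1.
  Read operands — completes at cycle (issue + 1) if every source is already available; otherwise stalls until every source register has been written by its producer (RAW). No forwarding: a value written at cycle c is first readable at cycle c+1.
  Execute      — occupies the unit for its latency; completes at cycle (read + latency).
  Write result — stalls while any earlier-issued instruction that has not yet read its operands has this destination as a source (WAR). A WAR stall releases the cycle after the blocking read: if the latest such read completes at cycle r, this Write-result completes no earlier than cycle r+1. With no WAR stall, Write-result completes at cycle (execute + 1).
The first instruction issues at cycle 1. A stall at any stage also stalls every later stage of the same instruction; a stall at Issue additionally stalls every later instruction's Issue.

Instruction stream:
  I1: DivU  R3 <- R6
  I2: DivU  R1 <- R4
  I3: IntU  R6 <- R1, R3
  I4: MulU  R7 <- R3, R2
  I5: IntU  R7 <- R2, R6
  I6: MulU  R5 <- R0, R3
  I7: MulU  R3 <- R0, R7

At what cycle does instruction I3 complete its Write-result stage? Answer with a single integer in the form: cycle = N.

c1: I1→DivU
c2: I1 RO
c9: I1 EX
c10: I1 WR R3
c11: I2→DivU
c12: I2 RO, I3→IntU
c13: I4→MulU
c14: I4 RO
c17: I4 EX
c18: I4 WR R7
c19: I2 EX
c20: I2 WR R1
c21: I3 RO
c22: I3 EX
c23: I3 WR R6
c24: I5→IntU
c25: I5 RO, I6→MulU
c26: I5 EX, I6 RO
c27: I5 WR R7
c29: I6 EX
c30: I6 WR R5
c31: I7→MulU
c32: I7 RO
c35: I7 EX
c36: I7 WR R3

cycle = 23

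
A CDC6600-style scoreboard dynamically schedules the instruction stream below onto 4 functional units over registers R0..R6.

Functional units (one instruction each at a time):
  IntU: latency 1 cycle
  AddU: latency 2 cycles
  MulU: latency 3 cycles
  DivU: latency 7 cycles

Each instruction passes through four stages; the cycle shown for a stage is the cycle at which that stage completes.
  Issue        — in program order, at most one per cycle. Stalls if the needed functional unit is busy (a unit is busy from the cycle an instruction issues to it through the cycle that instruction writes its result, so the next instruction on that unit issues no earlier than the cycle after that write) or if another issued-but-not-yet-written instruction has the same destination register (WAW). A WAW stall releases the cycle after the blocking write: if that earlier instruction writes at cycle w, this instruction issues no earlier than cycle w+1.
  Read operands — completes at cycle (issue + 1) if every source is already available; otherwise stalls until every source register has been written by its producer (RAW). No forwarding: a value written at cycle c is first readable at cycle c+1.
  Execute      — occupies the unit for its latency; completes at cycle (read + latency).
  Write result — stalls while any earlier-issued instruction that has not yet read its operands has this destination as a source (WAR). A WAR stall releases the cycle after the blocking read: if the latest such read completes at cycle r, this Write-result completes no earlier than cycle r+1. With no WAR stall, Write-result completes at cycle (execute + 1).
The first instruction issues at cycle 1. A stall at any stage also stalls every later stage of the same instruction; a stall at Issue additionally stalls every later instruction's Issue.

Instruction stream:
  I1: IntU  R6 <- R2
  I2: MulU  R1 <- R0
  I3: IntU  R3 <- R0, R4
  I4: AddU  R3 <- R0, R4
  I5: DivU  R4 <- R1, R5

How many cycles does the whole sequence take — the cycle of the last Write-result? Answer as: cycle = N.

[1] I1 issues→IntU
[2] I1 reads · I2 issues→MulU
[3] I1 exec-done · I2 reads
[4] I1 writes R6
[5] I3 issues→IntU
[6] I2 exec-done · I3 reads
[7] I2 writes R1 · I3 exec-done
[8] I3 writes R3
[9] I4 issues→AddU
[10] I4 reads · I5 issues→DivU
[11] I5 reads
[12] I4 exec-done
[13] I4 writes R3
[18] I5 exec-done
[19] I5 writes R4

cycle = 19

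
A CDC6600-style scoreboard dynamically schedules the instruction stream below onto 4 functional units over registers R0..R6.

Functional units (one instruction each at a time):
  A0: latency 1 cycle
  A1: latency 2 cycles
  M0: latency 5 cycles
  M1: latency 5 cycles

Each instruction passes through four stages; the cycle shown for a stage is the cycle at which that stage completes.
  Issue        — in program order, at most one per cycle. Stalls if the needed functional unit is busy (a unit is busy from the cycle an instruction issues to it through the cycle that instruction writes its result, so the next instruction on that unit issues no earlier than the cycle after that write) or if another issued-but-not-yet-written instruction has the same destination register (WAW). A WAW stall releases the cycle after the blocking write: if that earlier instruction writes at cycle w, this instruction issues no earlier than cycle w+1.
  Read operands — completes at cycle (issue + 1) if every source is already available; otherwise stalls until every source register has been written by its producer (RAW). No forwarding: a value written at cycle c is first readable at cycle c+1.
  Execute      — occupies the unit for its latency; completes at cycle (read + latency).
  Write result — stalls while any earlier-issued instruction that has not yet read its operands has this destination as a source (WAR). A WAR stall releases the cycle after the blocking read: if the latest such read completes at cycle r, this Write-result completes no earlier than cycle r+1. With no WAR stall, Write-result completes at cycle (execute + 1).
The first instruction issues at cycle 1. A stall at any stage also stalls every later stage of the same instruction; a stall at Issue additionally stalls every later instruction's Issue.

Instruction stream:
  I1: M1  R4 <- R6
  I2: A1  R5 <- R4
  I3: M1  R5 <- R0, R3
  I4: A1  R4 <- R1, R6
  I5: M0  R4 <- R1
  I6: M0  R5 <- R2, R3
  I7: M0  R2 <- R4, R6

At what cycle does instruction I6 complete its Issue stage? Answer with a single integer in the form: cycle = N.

cycle = 27

[I1] 1/2/7/8
[I2] 2/9/11/12  (RAW R4: wait I1 write@8)
[I3] 13/14/19/20  (WAW R5: wait I2 write@12)
[I4] 14/15/17/18
[I5] 19/20/25/26  (WAW R4: wait I4 write@18)
[I6] 27/28/33/34  (struct: M0 busy until I5 writes@26)
[I7] 35/36/41/42  (struct: M0 busy until I6 writes@34)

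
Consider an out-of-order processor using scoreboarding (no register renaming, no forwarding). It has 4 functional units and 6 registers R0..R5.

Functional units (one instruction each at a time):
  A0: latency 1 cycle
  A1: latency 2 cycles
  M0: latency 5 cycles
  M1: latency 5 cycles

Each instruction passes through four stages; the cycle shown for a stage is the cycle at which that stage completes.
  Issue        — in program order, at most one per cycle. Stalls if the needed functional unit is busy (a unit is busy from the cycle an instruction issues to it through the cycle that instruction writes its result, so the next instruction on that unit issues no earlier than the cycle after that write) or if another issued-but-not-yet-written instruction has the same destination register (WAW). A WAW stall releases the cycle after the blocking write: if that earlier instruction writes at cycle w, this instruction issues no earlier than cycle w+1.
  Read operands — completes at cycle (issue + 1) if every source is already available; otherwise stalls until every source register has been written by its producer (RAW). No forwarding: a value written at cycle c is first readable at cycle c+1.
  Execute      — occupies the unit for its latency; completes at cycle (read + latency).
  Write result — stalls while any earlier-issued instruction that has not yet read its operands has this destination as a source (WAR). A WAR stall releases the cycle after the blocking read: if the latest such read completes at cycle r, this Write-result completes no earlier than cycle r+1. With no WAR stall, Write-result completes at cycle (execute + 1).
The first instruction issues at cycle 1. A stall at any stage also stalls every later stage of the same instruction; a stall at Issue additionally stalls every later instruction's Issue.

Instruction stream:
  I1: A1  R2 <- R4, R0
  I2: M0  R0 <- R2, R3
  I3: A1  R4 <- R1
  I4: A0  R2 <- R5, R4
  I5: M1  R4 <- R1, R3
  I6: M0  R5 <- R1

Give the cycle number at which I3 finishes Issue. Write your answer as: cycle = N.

[I1] 1/2/4/5
[I2] 2/6/11/12  (RAW R2: wait I1 write@5)
[I3] 6/7/9/10  (struct: A1 busy until I1 writes@5)
[I4] 7/11/12/13  (RAW R4: wait I3 write@10)
[I5] 11/12/17/18  (WAW R4: wait I3 write@10)
[I6] 13/14/19/20  (struct: M0 busy until I2 writes@12)

cycle = 6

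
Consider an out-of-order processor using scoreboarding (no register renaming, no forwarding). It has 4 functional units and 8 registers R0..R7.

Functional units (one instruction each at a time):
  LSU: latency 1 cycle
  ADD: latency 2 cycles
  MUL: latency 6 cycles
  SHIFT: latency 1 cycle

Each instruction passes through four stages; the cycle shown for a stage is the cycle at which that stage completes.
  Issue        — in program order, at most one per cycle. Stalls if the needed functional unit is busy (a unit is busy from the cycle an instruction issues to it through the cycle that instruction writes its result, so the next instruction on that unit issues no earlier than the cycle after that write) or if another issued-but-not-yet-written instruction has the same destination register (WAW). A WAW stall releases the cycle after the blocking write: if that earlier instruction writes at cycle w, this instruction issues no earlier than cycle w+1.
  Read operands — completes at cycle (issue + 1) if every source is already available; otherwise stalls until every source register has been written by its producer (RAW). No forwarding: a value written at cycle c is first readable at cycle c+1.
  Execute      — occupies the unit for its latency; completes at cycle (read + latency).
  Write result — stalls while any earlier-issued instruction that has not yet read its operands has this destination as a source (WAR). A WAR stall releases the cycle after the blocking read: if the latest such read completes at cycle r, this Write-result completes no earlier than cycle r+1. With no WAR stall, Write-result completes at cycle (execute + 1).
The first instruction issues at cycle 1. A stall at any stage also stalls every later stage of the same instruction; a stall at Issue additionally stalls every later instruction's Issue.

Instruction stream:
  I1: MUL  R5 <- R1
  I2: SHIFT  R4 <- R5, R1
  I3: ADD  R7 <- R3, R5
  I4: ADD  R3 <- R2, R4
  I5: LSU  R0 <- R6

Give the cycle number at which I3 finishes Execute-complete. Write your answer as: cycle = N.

cycle = 12

I1 -> (1, 2, 8, 9)
I2 -> (2, 10, 11, 12)  // RAW R5: wait I1 write@9
I3 -> (3, 10, 12, 13)  // RAW R5: wait I1 write@9
I4 -> (14, 15, 17, 18)  // struct: ADD busy until I3 writes@13
I5 -> (15, 16, 17, 18)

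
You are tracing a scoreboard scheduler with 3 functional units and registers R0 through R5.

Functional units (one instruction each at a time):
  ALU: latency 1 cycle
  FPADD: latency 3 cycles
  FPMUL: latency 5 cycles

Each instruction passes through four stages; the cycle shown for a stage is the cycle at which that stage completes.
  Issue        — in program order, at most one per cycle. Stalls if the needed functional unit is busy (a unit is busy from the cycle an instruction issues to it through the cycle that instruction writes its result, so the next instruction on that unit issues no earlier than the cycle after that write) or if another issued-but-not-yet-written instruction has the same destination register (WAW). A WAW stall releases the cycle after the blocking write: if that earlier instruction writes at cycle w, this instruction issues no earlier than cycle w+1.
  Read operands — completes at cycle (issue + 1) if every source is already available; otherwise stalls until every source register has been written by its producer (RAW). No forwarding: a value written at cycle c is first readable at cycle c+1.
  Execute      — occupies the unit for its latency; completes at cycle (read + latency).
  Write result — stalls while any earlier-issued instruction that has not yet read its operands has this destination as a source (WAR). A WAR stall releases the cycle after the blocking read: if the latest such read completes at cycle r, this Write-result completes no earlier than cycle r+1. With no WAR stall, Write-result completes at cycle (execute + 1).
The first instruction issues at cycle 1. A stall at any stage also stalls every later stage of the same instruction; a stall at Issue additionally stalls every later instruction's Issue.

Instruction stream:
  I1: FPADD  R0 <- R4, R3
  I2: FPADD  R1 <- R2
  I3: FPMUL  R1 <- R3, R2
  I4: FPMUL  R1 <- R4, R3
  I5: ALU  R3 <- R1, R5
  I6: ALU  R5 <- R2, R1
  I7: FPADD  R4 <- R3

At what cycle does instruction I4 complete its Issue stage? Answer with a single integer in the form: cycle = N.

[1] I1→FPADD
[2] I1 RO
[5] I1 EX
[6] I1 WR R0
[7] I2→FPADD
[8] I2 RO
[11] I2 EX
[12] I2 WR R1
[13] I3→FPMUL
[14] I3 RO
[19] I3 EX
[20] I3 WR R1
[21] I4→FPMUL
[22] I4 RO · I5→ALU
[27] I4 EX
[28] I4 WR R1
[29] I5 RO
[30] I5 EX
[31] I5 WR R3
[32] I6→ALU
[33] I6 RO · I7→FPADD
[34] I6 EX · I7 RO
[35] I6 WR R5
[37] I7 EX
[38] I7 WR R4

cycle = 21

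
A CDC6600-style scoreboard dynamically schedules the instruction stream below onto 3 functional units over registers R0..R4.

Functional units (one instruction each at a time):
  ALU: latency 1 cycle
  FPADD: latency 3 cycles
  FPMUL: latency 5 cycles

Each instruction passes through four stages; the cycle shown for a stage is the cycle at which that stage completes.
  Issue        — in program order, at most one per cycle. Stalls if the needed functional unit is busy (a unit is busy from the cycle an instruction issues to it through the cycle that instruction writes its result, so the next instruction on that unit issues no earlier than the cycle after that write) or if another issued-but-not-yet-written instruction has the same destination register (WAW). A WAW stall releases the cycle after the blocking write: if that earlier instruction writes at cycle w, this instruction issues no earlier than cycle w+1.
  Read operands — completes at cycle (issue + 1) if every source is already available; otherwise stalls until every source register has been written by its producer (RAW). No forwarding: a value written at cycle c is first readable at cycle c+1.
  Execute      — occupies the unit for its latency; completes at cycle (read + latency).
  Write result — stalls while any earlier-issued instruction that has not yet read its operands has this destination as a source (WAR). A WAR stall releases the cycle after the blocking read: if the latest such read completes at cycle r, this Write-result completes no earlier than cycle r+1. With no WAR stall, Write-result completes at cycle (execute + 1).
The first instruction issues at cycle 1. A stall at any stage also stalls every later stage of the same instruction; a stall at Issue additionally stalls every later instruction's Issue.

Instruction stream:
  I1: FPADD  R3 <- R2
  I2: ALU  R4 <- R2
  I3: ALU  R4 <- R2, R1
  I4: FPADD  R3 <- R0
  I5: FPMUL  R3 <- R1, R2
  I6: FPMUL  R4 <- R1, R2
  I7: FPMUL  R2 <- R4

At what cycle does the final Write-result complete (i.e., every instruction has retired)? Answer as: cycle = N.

cycle = 36

cycle 1: I1 dispatched to FPADD
cycle 2: I1 operands ready | I2 dispatched to ALU
cycle 3: I2 operands ready
cycle 4: I2 complete
cycle 5: I1 complete | R4←I2
cycle 6: R3←I1 | I3 dispatched to ALU
cycle 7: I3 operands ready | I4 dispatched to FPADD
cycle 8: I3 complete | I4 operands ready
cycle 9: R4←I3
cycle 11: I4 complete
cycle 12: R3←I4
cycle 13: I5 dispatched to FPMUL
cycle 14: I5 operands ready
cycle 19: I5 complete
cycle 20: R3←I5
cycle 21: I6 dispatched to FPMUL
cycle 22: I6 operands ready
cycle 27: I6 complete
cycle 28: R4←I6
cycle 29: I7 dispatched to FPMUL
cycle 30: I7 operands ready
cycle 35: I7 complete
cycle 36: R2←I7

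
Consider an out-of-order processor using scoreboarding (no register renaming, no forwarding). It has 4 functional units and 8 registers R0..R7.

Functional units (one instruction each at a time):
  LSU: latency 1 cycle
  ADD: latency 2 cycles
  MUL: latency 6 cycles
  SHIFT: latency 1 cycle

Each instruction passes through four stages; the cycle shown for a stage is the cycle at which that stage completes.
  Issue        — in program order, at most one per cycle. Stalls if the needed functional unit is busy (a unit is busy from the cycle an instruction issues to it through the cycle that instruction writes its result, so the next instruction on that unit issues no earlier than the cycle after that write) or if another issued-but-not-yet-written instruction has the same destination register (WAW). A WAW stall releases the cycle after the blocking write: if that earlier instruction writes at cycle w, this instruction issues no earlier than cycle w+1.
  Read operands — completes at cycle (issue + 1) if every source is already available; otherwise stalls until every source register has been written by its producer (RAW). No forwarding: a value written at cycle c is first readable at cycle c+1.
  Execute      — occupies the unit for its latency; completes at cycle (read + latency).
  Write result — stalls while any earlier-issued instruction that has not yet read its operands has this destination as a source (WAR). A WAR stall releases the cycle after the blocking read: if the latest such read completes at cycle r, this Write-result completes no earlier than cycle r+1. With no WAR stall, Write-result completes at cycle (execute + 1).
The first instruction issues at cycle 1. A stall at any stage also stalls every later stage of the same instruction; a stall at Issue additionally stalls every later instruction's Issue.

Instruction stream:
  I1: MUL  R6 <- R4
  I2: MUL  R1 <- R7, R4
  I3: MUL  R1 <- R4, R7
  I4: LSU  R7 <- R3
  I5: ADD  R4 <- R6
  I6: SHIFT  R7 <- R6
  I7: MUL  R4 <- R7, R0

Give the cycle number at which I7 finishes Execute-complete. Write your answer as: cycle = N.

cycle = 35

I1  is:1  ro:2  ex:8  wr:9
I2  is:10  ro:11  ex:17  wr:18  — struct: MUL busy until I1 writes@9
I3  is:19  ro:20  ex:26  wr:27  — struct: MUL busy until I2 writes@18
I4  is:20  ro:21  ex:22  wr:23
I5  is:21  ro:22  ex:24  wr:25
I6  is:24  ro:25  ex:26  wr:27  — WAW R7: wait I4 write@23
I7  is:28  ro:29  ex:35  wr:36  — struct: MUL busy until I3 writes@27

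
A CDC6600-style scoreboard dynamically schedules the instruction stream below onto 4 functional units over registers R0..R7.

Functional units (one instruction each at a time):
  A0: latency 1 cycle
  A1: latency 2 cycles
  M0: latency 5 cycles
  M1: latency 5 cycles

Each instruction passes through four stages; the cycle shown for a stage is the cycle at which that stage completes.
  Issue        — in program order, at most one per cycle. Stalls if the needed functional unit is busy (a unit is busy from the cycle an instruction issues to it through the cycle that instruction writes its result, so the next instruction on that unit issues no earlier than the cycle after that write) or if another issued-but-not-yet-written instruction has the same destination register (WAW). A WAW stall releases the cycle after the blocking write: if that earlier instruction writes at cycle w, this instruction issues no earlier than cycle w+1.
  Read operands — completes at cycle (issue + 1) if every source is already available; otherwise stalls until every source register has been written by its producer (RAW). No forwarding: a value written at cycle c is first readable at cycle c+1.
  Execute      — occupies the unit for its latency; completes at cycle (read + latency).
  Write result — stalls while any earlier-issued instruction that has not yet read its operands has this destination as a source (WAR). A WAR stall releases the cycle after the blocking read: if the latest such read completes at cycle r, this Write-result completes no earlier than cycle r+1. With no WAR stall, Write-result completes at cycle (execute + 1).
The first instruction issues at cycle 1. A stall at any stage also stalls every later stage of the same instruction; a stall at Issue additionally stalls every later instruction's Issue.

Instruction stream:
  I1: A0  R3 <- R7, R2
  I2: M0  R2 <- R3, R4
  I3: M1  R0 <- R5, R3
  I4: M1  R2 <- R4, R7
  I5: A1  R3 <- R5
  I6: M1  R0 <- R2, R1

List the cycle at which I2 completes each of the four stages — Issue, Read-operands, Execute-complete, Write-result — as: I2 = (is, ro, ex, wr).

I2 = (2, 5, 10, 11)

cycle 1: I1→A0
cycle 2: I1 RO, I2→M0
cycle 3: I1 EX, I3→M1
cycle 4: I1 WR R3
cycle 5: I2 RO, I3 RO
cycle 10: I2 EX, I3 EX
cycle 11: I2 WR R2, I3 WR R0
cycle 12: I4→M1
cycle 13: I4 RO, I5→A1
cycle 14: I5 RO
cycle 16: I5 EX
cycle 17: I5 WR R3
cycle 18: I4 EX
cycle 19: I4 WR R2
cycle 20: I6→M1
cycle 21: I6 RO
cycle 26: I6 EX
cycle 27: I6 WR R0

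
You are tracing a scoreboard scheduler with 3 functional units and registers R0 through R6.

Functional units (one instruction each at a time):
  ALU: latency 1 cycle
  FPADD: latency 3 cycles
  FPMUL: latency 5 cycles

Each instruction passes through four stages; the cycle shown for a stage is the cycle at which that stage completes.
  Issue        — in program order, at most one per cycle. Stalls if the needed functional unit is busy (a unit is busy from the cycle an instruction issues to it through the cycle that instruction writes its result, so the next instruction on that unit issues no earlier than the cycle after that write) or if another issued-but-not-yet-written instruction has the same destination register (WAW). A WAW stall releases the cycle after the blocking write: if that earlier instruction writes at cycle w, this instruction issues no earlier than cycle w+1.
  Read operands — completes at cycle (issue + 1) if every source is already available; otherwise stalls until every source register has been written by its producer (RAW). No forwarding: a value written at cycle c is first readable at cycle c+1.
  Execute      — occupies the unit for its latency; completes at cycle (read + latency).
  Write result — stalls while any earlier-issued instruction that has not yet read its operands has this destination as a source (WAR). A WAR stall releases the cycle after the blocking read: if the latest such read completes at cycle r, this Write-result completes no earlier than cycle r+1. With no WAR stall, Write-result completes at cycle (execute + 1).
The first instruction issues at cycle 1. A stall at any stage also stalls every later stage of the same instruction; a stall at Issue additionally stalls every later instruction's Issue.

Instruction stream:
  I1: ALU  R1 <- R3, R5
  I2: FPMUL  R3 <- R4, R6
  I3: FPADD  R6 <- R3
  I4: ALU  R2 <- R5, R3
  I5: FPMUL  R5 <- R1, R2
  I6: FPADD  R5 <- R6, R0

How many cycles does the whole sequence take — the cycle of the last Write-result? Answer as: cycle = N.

cycle = 25

c1: I1 issues→ALU
c2: I1 reads | I2 issues→FPMUL
c3: I1 exec-done | I2 reads | I3 issues→FPADD
c4: I1 writes R1
c5: I4 issues→ALU
c8: I2 exec-done
c9: I2 writes R3
c10: I3 reads | I4 reads | I5 issues→FPMUL
c11: I4 exec-done
c12: I4 writes R2
c13: I3 exec-done | I5 reads
c14: I3 writes R6
c18: I5 exec-done
c19: I5 writes R5
c20: I6 issues→FPADD
c21: I6 reads
c24: I6 exec-done
c25: I6 writes R5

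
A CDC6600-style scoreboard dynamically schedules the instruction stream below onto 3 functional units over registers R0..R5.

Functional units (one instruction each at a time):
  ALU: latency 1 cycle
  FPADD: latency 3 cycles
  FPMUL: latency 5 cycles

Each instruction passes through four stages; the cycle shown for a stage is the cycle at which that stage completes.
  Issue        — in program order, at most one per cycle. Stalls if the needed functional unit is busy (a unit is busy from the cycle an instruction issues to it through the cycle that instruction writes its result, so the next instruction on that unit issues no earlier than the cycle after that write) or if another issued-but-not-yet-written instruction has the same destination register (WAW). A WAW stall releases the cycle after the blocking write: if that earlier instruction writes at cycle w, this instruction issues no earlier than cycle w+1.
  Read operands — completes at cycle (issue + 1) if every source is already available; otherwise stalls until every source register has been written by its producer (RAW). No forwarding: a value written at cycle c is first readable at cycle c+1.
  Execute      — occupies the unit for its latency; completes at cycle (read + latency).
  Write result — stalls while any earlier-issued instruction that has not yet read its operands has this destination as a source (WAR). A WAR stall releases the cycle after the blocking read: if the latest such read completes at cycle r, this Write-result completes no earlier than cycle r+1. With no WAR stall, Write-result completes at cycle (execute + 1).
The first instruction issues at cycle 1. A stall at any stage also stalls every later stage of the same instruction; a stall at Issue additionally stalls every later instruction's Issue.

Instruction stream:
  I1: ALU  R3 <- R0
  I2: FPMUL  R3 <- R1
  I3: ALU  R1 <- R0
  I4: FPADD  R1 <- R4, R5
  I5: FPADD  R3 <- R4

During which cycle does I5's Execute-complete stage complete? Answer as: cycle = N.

cycle = 20

I1  is:1  ro:2  ex:3  wr:4
I2  is:5  ro:6  ex:11  wr:12  — WAW R3: wait I1 write@4
I3  is:6  ro:7  ex:8  wr:9
I4  is:10  ro:11  ex:14  wr:15  — WAW R1: wait I3 write@9
I5  is:16  ro:17  ex:20  wr:21  — struct: FPADD busy until I4 writes@15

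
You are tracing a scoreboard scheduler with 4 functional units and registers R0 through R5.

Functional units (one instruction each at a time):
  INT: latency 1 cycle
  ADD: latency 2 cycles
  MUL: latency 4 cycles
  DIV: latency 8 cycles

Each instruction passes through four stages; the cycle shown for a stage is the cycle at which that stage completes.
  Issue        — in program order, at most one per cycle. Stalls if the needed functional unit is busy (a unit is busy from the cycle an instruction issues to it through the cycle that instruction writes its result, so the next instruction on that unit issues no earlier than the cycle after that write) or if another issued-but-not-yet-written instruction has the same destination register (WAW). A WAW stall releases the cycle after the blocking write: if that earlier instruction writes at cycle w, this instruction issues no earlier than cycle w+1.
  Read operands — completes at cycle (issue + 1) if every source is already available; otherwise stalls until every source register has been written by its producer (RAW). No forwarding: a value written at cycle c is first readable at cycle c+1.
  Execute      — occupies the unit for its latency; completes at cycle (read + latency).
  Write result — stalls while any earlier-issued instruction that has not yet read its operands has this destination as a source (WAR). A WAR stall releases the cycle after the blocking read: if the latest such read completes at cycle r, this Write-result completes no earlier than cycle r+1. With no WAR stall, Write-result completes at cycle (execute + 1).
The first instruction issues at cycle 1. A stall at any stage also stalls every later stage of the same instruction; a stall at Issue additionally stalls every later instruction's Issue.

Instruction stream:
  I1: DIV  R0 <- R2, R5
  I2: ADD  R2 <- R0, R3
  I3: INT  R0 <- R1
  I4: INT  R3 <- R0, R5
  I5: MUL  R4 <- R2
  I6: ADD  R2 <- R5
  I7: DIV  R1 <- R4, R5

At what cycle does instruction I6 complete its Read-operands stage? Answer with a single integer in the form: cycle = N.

t=1  I1 dispatched to DIV
t=2  I1 operands ready, I2 dispatched to ADD
t=10  I1 complete
t=11  R0←I1
t=12  I2 operands ready, I3 dispatched to INT
t=13  I3 operands ready
t=14  I2 complete, I3 complete
t=15  R2←I2, R0←I3
t=16  I4 dispatched to INT
t=17  I4 operands ready, I5 dispatched to MUL
t=18  I4 complete, I5 operands ready, I6 dispatched to ADD
t=19  R3←I4, I6 operands ready, I7 dispatched to DIV
t=21  I6 complete
t=22  I5 complete, R2←I6
t=23  R4←I5
t=24  I7 operands ready
t=32  I7 complete
t=33  R1←I7

cycle = 19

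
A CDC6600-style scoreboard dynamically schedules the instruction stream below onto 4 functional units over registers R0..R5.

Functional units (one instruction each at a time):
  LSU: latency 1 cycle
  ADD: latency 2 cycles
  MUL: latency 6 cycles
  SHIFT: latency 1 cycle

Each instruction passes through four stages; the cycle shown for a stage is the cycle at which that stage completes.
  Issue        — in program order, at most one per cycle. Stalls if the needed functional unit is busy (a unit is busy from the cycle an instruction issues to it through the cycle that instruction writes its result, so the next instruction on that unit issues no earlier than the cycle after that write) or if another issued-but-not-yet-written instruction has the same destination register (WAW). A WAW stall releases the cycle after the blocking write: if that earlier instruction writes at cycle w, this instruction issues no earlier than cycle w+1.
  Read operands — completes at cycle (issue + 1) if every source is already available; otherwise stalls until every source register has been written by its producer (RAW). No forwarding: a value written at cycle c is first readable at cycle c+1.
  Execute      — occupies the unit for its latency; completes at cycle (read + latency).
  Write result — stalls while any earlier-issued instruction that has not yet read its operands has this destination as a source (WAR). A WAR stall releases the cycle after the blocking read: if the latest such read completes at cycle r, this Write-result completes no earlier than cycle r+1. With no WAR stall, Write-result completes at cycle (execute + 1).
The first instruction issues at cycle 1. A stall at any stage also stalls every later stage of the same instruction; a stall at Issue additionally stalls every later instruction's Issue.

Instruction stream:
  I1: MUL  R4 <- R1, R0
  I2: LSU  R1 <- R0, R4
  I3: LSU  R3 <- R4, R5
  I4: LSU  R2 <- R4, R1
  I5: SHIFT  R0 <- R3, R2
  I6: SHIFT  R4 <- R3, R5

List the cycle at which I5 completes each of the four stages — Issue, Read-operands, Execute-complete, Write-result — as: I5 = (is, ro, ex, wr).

I5 = (18, 21, 22, 23)

cycle 1: I1→MUL
cycle 2: I1 RO; I2→LSU
cycle 8: I1 EX
cycle 9: I1 WR R4
cycle 10: I2 RO
cycle 11: I2 EX
cycle 12: I2 WR R1
cycle 13: I3→LSU
cycle 14: I3 RO
cycle 15: I3 EX
cycle 16: I3 WR R3
cycle 17: I4→LSU
cycle 18: I4 RO; I5→SHIFT
cycle 19: I4 EX
cycle 20: I4 WR R2
cycle 21: I5 RO
cycle 22: I5 EX
cycle 23: I5 WR R0
cycle 24: I6→SHIFT
cycle 25: I6 RO
cycle 26: I6 EX
cycle 27: I6 WR R4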